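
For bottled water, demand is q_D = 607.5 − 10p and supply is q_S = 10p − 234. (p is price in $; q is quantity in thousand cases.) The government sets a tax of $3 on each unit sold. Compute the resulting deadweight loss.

$22.50 thousand

In inverse form: demand p = 60.75 − 0.1q, supply p = 23.4 + 0.1q.
Competitive equilibrium: 60.75 − 0.1q = 23.4 + 0.1q → q* = 186.75, p* = 42.075.
With the tax, the buyer price exceeds the seller price by 3: (60.75 − 0.1q) − (23.4 + 0.1q) = 3 → q' = 171.75.
Δq = 186.75 − 171.75 = 15; the wedge equals the tax, 3.
Deadweight loss = ½ × 15 × 3 = $22.50 thousand.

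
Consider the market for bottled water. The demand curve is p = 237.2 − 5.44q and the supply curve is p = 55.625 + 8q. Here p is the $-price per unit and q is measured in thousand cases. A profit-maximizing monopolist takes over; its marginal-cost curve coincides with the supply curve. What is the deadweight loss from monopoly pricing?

$101.83 thousand

Competitive equilibrium: 237.2 − 5.44q = 55.625 + 8q → q* = 13.51, p* = 163.7054.
Marginal revenue: MR = 237.2 − 10.88q. Set MR = MC: 237.2 − 10.88q = 55.625 + 8q → q_m = 9.6173.
Price p_m = 237.2 − 5.44·9.6173 = 184.8819; MC(q_m) = 55.625 + 8·9.6173 = 132.5634.
Competitive q* = 13.51, so Δq = 3.8927; wedge = 184.8819 − 132.5634 = 52.3185.
The triangle = ½ × 3.8927 × 52.3185 = $101.83 thousand.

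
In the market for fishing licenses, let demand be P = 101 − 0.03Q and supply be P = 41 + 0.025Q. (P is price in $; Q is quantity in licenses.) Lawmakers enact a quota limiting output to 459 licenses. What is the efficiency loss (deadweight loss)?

Competitive equilibrium: 101 − 0.03Q = 41 + 0.025Q → Q* = 1090.9091, P* = 68.2727.
At Q = 459: demand price = 101 − 0.03·459 = 87.23; supply price = 41 + 0.025·459 = 52.475.
ΔQ = 1090.9091 − 459 = 631.9091; wedge = 87.23 − 52.475 = 34.755.
Deadweight loss = ½ × 631.9091 × 34.755 = $10981.

$10981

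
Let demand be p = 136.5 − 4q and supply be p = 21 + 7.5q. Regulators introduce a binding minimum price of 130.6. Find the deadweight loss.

422.16

Competitive equilibrium: 136.5 − 4q = 21 + 7.5q → q* = 10.0435, p* = 96.3261.
At the floor p = 130.6, quantity demanded = (136.5 − 130.6)/4 = 1.475.
Sellers' marginal cost at q' = 1.475: 21 + 7.5·1.475 = 32.0625.
Δq = 10.0435 − 1.475 = 8.5685; wedge = 130.6 − 32.0625 = 98.5375.
DWL = ½ × 8.5685 × 98.5375 = 422.16.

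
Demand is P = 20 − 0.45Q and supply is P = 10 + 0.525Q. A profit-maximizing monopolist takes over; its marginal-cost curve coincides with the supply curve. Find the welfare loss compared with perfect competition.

Competitive equilibrium: 20 − 0.45Q = 10 + 0.525Q → Q* = 10.2564, P* = 15.3846.
Marginal revenue: MR = 20 − 0.9Q. Set MR = MC: 20 − 0.9Q = 10 + 0.525Q → Q_m = 7.0175.
Price P_m = 20 − 0.45·7.0175 = 16.8421; MC(Q_m) = 10 + 0.525·7.0175 = 13.6842.
Competitive Q* = 10.2564, so ΔQ = 3.2389; wedge = 16.8421 − 13.6842 = 3.1579.
The triangle = ½ × 3.2389 × 3.1579 = 5.11.

5.11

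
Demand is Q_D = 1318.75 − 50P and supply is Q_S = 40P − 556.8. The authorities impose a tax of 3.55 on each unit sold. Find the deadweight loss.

In inverse form: demand P = 26.375 − 0.02Q, supply P = 13.92 + 0.025Q.
Competitive equilibrium: 26.375 − 0.02Q = 13.92 + 0.025Q → Q* = 276.7778, P* = 20.8394.
With the tax, the buyer price exceeds the seller price by 3.55: (26.375 − 0.02Q) − (13.92 + 0.025Q) = 3.55 → Q' = 197.8889.
ΔQ = 276.7778 − 197.8889 = 78.8889; the wedge equals the tax, 3.55.
The triangle = ½ × 78.8889 × 3.55 = 140.03.

140.03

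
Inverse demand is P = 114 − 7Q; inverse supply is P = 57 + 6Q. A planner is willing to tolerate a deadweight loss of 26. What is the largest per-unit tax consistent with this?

Competitive equilibrium: 114 − 7Q = 57 + 6Q → Q* = 4.3846, P* = 83.3077.
A tax t gives ΔQ = t/13 and wedge t, so DWL = t²/26.
t²/26 = 26 → t² = 676 → t = 26.

26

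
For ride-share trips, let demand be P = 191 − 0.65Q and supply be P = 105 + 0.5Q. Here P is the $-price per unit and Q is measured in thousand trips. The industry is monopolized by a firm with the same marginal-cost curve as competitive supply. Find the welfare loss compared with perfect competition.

$419.33 thousand

Competitive equilibrium: 191 − 0.65Q = 105 + 0.5Q → Q* = 74.782609, P* = 142.391304.
Marginal revenue: MR = 191 − 1.3Q. Set MR = MC: 191 − 1.3Q = 105 + 0.5Q → Q_m = 47.777778.
Price P_m = 191 − 0.65·47.777778 = 159.944444; MC(Q_m) = 105 + 0.5·47.777778 = 128.888889.
Competitive Q* = 74.782609, so ΔQ = 27.004831; wedge = 159.944444 − 128.888889 = 31.055555.
The triangle = ½ × 27.004831 × 31.055555 = $419.33 thousand.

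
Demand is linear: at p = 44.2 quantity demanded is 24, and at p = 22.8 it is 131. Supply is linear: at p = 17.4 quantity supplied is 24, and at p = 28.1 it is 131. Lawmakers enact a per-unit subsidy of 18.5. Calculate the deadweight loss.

570.42

Demand slope = (22.8 − 44.2)/(131 − 24) = −0.2, so p = 49 − 0.2q.
Supply slope = (28.1 − 17.4)/(131 − 24) = 0.1, so p = 15 + 0.1q.
Competitive equilibrium: 49 − 0.2q = 15 + 0.1q → q* = 113.3333, p* = 26.3333.
The subsidy lowers effective supply by 18.5: p = 0.1q − 3.5.
New quantity: 49 − 0.2q = 0.1q − 3.5 → q' = 175.
Overproduction Δq = 175 − 113.3333 = 61.6667; wedge = subsidy = 18.5.
The triangle = ½ × 61.6667 × 18.5 = 570.42.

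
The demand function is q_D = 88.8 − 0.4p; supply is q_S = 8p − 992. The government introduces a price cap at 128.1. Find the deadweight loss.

26.97

In inverse form: demand p = 222 − 2.5q, supply p = 124 + 0.125q.
Competitive equilibrium: 222 − 2.5q = 124 + 0.125q → q* = 37.3333, p* = 128.6667.
At the ceiling p = 128.1, quantity supplied = (128.1 − 124)/0.125 = 32.8.
Willingness to pay at q' = 32.8: 222 − 2.5·32.8 = 140.
Δq = 37.3333 − 32.8 = 4.5333; wedge = 140 − 128.1 = 11.9.
Deadweight loss = ½ × 4.5333 × 11.9 = 26.97.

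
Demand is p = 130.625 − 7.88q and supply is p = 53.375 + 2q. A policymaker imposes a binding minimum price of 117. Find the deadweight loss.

Competitive equilibrium: 130.625 − 7.88q = 53.375 + 2q → q* = 7.8188, p* = 69.0127.
At the floor p = 117, quantity demanded = (130.625 − 117)/7.88 = 1.7291.
Sellers' marginal cost at q' = 1.7291: 53.375 + 2·1.7291 = 56.8332.
Δq = 7.8188 − 1.7291 = 6.0897; wedge = 117 − 56.8332 = 60.1668.
Welfare loss = ½ × 6.0897 × 60.1668 = 183.20.

183.20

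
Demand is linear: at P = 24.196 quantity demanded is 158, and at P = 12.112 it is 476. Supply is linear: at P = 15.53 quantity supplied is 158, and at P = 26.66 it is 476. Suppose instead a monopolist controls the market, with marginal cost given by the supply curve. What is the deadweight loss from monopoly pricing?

327.55

Demand slope = (12.112 − 24.196)/(476 − 158) = −0.038, so P = 30.2 − 0.038Q.
Supply slope = (26.66 − 15.53)/(476 − 158) = 0.035, so P = 10 + 0.035Q.
Competitive equilibrium: 30.2 − 0.038Q = 10 + 0.035Q → Q* = 276.712329, P* = 19.684932.
Marginal revenue: MR = 30.2 − 0.076Q. Set MR = MC: 30.2 − 0.076Q = 10 + 0.035Q → Q_m = 181.981982.
Price P_m = 30.2 − 0.038·181.981982 = 23.284685; MC(Q_m) = 10 + 0.035·181.981982 = 16.369369.
Competitive Q* = 276.712329, so ΔQ = 94.730347; wedge = 23.284685 − 16.369369 = 6.915316.
Deadweight loss = ½ × 94.730347 × 6.915316 = 327.55.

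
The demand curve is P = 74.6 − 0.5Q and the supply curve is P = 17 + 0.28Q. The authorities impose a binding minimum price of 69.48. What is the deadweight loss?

1577.84

Competitive equilibrium: 74.6 − 0.5Q = 17 + 0.28Q → Q* = 73.8462, P* = 37.6769.
At the floor P = 69.48, quantity demanded = (74.6 − 69.48)/0.5 = 10.24.
Sellers' marginal cost at Q' = 10.24: 17 + 0.28·10.24 = 19.8672.
ΔQ = 73.8462 − 10.24 = 63.6062; wedge = 69.48 − 19.8672 = 49.6128.
Welfare loss = ½ × 63.6062 × 49.6128 = 1577.84.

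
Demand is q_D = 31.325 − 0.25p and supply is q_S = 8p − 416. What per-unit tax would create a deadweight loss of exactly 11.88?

9.9

In inverse form: demand p = 125.3 − 4q, supply p = 52 + 0.125q.
Competitive equilibrium: 125.3 − 4q = 52 + 0.125q → q* = 17.7697, p* = 54.2212.
A tax t gives Δq = t/4.125 and wedge t, so DWL = t²/8.25.
t²/8.25 = 11.88 → t² = 98.01 → t = 9.9.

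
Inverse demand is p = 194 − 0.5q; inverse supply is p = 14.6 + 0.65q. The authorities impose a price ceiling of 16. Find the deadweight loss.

13609.47

Competitive equilibrium: 194 − 0.5q = 14.6 + 0.65q → q* = 156, p* = 116.
At the ceiling p = 16, quantity supplied = (16 − 14.6)/0.65 = 2.1538.
Willingness to pay at q' = 2.1538: 194 − 0.5·2.1538 = 192.9231.
Δq = 156 − 2.1538 = 153.8462; wedge = 192.9231 − 16 = 176.9231.
Deadweight loss = ½ × 153.8462 × 176.9231 = 13609.47.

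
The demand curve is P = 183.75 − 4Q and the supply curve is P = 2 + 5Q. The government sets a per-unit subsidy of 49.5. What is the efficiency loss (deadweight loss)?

Competitive equilibrium: 183.75 − 4Q = 2 + 5Q → Q* = 20.1944, P* = 102.9722.
The subsidy lowers effective supply by 49.5: P = 5Q − 47.5.
New quantity: 183.75 − 4Q = 5Q − 47.5 → Q' = 25.6944.
Overproduction ΔQ = 25.6944 − 20.1944 = 5.5; wedge = subsidy = 49.5.
The triangle = ½ × 5.5 × 49.5 = 136.125.

136.125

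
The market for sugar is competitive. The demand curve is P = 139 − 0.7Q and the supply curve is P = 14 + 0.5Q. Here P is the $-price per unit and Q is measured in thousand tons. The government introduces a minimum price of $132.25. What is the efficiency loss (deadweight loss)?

Competitive equilibrium: 139 − 0.7Q = 14 + 0.5Q → Q* = 104.1667, P* = 66.0833.
At the floor P = 132.25, quantity demanded = (139 − 132.25)/0.7 = 9.6429.
Sellers' marginal cost at Q' = 9.6429: 14 + 0.5·9.6429 = 18.8215.
ΔQ = 104.1667 − 9.6429 = 94.5238; wedge = 132.25 − 18.8215 = 113.4285.
Deadweight loss = ½ × 94.5238 × 113.4285 = $5360.85 thousand.

$5360.85 thousand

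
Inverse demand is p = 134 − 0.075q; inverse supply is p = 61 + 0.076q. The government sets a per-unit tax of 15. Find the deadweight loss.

Competitive equilibrium: 134 − 0.075q = 61 + 0.076q → q* = 483.4437, p* = 97.7417.
With the tax, the buyer price exceeds the seller price by 15: (134 − 0.075q) − (61 + 0.076q) = 15 → q' = 384.106.
Δq = 483.4437 − 384.106 = 99.3377; the wedge equals the tax, 15.
The triangle = ½ × 99.3377 × 15 = 745.03.

745.03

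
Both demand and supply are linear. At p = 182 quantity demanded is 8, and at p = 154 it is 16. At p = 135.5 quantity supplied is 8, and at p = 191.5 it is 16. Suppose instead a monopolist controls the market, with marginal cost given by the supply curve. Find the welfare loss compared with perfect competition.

Demand slope = (154 − 182)/(16 − 8) = −3.5, so p = 210 − 3.5q.
Supply slope = (191.5 − 135.5)/(16 − 8) = 7, so p = 79.5 + 7q.
Competitive equilibrium: 210 − 3.5q = 79.5 + 7q → q* = 12.4286, p* = 166.5.
Marginal revenue: MR = 210 − 7q. Set MR = MC: 210 − 7q = 79.5 + 7q → q_m = 9.3214.
Price p_m = 210 − 3.5·9.3214 = 177.3751; MC(q_m) = 79.5 + 7·9.3214 = 144.7498.
Competitive q* = 12.4286, so Δq = 3.1072; wedge = 177.3751 − 144.7498 = 32.6253.
The triangle = ½ × 3.1072 × 32.6253 = 50.69.

50.69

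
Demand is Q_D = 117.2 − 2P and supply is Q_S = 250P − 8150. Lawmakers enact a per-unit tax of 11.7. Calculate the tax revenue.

331.96

In inverse form: demand P = 58.6 − 0.5Q, supply P = 32.6 + 0.004Q.
Competitive equilibrium: 58.6 − 0.5Q = 32.6 + 0.004Q → Q* = 51.5873, P* = 32.8063.
With the tax, the buyer price exceeds the seller price by 11.7: (58.6 − 0.5Q) − (32.6 + 0.004Q) = 11.7 → Q' = 28.373.
Tax revenue = 11.7 × 28.373 = 331.96.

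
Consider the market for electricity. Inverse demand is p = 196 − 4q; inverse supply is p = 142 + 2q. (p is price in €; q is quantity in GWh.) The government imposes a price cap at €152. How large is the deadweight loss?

Competitive equilibrium: 196 − 4q = 142 + 2q → q* = 9, p* = 160.
At the ceiling p = 152, quantity supplied = (152 − 142)/2 = 5.
Willingness to pay at q' = 5: 196 − 4·5 = 176.
Δq = 9 − 5 = 4; wedge = 176 − 152 = 24.
Deadweight loss = ½ × 4 × 24 = €48.

€48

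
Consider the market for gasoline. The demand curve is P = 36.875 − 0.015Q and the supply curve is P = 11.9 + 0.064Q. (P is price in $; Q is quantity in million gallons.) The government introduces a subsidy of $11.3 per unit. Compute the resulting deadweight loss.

$808.16 million

Competitive equilibrium: 36.875 − 0.015Q = 11.9 + 0.064Q → Q* = 316.1392, P* = 32.1329.
The subsidy lowers effective supply by 11.3: P = 0.6 + 0.064Q.
New quantity: 36.875 − 0.015Q = 0.6 + 0.064Q → Q' = 459.1772.
Overproduction ΔQ = 459.1772 − 316.1392 = 143.038; wedge = subsidy = 11.3.
Deadweight loss = ½ × 143.038 × 11.3 = $808.16 million.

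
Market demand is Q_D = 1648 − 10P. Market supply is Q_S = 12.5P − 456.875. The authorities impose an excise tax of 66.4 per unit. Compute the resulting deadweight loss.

12247.11

In inverse form: demand P = 164.8 − 0.1Q, supply P = 36.55 + 0.08Q.
Competitive equilibrium: 164.8 − 0.1Q = 36.55 + 0.08Q → Q* = 712.5, P* = 93.55.
With the tax, the buyer price exceeds the seller price by 66.4: (164.8 − 0.1Q) − (36.55 + 0.08Q) = 66.4 → Q' = 343.6111.
ΔQ = 712.5 − 343.6111 = 368.8889; the wedge equals the tax, 66.4.
Welfare loss = ½ × 368.8889 × 66.4 = 12247.11.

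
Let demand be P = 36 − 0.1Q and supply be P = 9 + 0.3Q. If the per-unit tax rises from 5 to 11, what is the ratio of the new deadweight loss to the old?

4.84

Competitive equilibrium: 36 − 0.1Q = 9 + 0.3Q → Q* = 67.5, P* = 29.25.
For a per-unit tax t: ΔQ = t/0.4, so DWL = ½·t·(t/0.4) = t²/0.8.
At t = 5: DWL = 31.25. At t = 11: DWL = 151.25.
Ratio = (11/5)² = 4.84.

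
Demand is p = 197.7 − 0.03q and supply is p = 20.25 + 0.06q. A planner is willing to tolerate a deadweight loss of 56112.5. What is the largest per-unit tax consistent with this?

Competitive equilibrium: 197.7 − 0.03q = 20.25 + 0.06q → q* = 1971.6667, p* = 138.55.
A tax t gives Δq = t/0.09 and wedge t, so DWL = t²/0.18.
t²/0.18 = 56112.5 → t² = 10100.25 → t = 100.5.

100.5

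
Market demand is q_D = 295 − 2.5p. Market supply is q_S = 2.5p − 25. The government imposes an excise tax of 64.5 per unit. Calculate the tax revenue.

In inverse form: demand p = 118 − 0.4q, supply p = 10 + 0.4q.
Competitive equilibrium: 118 − 0.4q = 10 + 0.4q → q* = 135, p* = 64.
With the tax, the buyer price exceeds the seller price by 64.5: (118 − 0.4q) − (10 + 0.4q) = 64.5 → q' = 54.375.
Tax revenue = 64.5 × 54.375 = 3507.19.

3507.19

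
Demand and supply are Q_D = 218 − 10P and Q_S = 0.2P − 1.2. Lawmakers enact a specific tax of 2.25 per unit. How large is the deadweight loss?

In inverse form: demand P = 21.8 − 0.1Q, supply P = 6 + 5Q.
Competitive equilibrium: 21.8 − 0.1Q = 6 + 5Q → Q* = 3.098, P* = 21.4902.
With the tax, the buyer price exceeds the seller price by 2.25: (21.8 − 0.1Q) − (6 + 5Q) = 2.25 → Q' = 2.6569.
ΔQ = 3.098 − 2.6569 = 0.4411; the wedge equals the tax, 2.25.
Welfare loss = ½ × 0.4411 × 2.25 = 0.50.

0.50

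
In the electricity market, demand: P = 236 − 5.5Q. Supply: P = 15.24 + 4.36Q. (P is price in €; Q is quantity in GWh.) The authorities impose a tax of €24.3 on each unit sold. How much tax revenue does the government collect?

€484.18

Competitive equilibrium: 236 − 5.5Q = 15.24 + 4.36Q → Q* = 22.3895, P* = 112.858.
With the tax, the buyer price exceeds the seller price by 24.3: (236 − 5.5Q) − (15.24 + 4.36Q) = 24.3 → Q' = 19.9249.
Tax revenue = 24.3 × 19.9249 = €484.18.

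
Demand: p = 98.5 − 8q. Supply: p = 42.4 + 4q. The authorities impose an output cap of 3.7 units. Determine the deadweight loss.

5.70

Competitive equilibrium: 98.5 − 8q = 42.4 + 4q → q* = 4.675, p* = 61.1.
At q = 3.7: demand price = 98.5 − 8·3.7 = 68.9; supply price = 42.4 + 4·3.7 = 57.2.
Δq = 4.675 − 3.7 = 0.975; wedge = 68.9 − 57.2 = 11.7.
DWL = ½ × 0.975 × 11.7 = 5.70.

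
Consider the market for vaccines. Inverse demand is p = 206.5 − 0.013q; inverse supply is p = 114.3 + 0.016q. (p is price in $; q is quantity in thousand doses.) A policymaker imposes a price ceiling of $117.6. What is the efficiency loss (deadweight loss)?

Competitive equilibrium: 206.5 − 0.013q = 114.3 + 0.016q → q* = 3179.31034, p* = 165.16897.
At the ceiling p = 117.6, quantity supplied = (117.6 − 114.3)/0.016 = 206.25.
Willingness to pay at q' = 206.25: 206.5 − 0.013·206.25 = 203.81875.
Δq = 3179.31034 − 206.25 = 2973.06034; wedge = 203.81875 − 117.6 = 86.21875.
The triangle = ½ × 2973.06034 × 86.21875 = $128166.77 thousand.

$128166.77 thousand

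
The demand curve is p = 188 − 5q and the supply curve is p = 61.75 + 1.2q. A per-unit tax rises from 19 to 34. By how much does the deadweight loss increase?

Competitive equilibrium: 188 − 5q = 61.75 + 1.2q → q* = 20.3629, p* = 86.1855.
For a per-unit tax t: Δq = t/6.2, so DWL = ½·t·(t/6.2) = t²/12.4.
At t = 19: DWL = 29.113. At t = 34: DWL = 93.226.
Increase = 93.226 − 29.113 = 64.11.

64.11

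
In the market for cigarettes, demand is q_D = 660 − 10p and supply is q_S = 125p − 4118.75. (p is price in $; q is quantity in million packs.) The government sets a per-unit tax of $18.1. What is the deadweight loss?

$1516.71 million

In inverse form: demand p = 66 − 0.1q, supply p = 32.95 + 0.008q.
Competitive equilibrium: 66 − 0.1q = 32.95 + 0.008q → q* = 306.0185, p* = 35.3981.
With the tax, the buyer price exceeds the seller price by 18.1: (66 − 0.1q) − (32.95 + 0.008q) = 18.1 → q' = 138.4259.
Δq = 306.0185 − 138.4259 = 167.5926; the wedge equals the tax, 18.1.
DWL = ½ × 167.5926 × 18.1 = $1516.71 million.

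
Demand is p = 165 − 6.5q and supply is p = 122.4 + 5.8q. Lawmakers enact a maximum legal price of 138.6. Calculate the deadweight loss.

2.76

Competitive equilibrium: 165 − 6.5q = 122.4 + 5.8q → q* = 3.4634, p* = 142.4878.
At the ceiling p = 138.6, quantity supplied = (138.6 − 122.4)/5.8 = 2.7931.
Willingness to pay at q' = 2.7931: 165 − 6.5·2.7931 = 146.8449.
Δq = 3.4634 − 2.7931 = 0.6703; wedge = 146.8449 − 138.6 = 8.2449.
Deadweight loss = ½ × 0.6703 × 8.2449 = 2.76.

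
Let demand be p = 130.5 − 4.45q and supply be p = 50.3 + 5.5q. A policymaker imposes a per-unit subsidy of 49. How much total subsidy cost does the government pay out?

Competitive equilibrium: 130.5 − 4.45q = 50.3 + 5.5q → q* = 8.0603, p* = 94.6317.
The subsidy lowers effective supply by 49: p = 1.3 + 5.5q.
New quantity: 130.5 − 4.45q = 1.3 + 5.5q → q' = 12.9849.
Total subsidy cost = 49 × 12.9849 = 636.26.

636.26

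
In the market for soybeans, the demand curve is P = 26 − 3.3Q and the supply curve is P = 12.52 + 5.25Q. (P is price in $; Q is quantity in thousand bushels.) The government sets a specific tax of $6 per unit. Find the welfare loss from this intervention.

$2.11 thousand

Competitive equilibrium: 26 − 3.3Q = 12.52 + 5.25Q → Q* = 1.5766, P* = 20.7972.
With the tax, the buyer price exceeds the seller price by 6: (26 − 3.3Q) − (12.52 + 5.25Q) = 6 → Q' = 0.8749.
ΔQ = 1.5766 − 0.8749 = 0.7017; the wedge equals the tax, 6.
Deadweight loss = ½ × 0.7017 × 6 = $2.11 thousand.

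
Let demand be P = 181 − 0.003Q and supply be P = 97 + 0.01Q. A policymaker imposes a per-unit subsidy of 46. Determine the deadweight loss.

Competitive equilibrium: 181 − 0.003Q = 97 + 0.01Q → Q* = 6461.53846, P* = 161.61538.
The subsidy lowers effective supply by 46: P = 51 + 0.01Q.
New quantity: 181 − 0.003Q = 51 + 0.01Q → Q' = 10000.
Overproduction ΔQ = 10000 − 6461.53846 = 3538.46154; wedge = subsidy = 46.
Welfare loss = ½ × 3538.46154 × 46 = 81384.62.

81384.62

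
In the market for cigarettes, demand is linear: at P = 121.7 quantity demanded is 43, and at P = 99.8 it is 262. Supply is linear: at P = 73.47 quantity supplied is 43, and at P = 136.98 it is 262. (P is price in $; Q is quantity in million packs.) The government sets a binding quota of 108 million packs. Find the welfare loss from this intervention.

$671.15 million

Demand slope = (99.8 − 121.7)/(262 − 43) = −0.1, so P = 126 − 0.1Q.
Supply slope = (136.98 − 73.47)/(262 − 43) = 0.29, so P = 61 + 0.29Q.
Competitive equilibrium: 126 − 0.1Q = 61 + 0.29Q → Q* = 166.6667, P* = 109.3333.
At Q = 108: demand price = 126 − 0.1·108 = 115.2; supply price = 61 + 0.29·108 = 92.32.
ΔQ = 166.6667 − 108 = 58.6667; wedge = 115.2 − 92.32 = 22.88.
Deadweight loss = ½ × 58.6667 × 22.88 = $671.15 million.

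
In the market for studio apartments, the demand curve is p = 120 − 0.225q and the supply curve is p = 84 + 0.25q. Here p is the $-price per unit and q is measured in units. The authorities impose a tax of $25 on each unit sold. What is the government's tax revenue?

Competitive equilibrium: 120 − 0.225q = 84 + 0.25q → q* = 75.7895, p* = 102.9474.
With the tax, the buyer price exceeds the seller price by 25: (120 − 0.225q) − (84 + 0.25q) = 25 → q' = 23.1579.
Tax revenue = 25 × 23.1579 = $578.95.

$578.95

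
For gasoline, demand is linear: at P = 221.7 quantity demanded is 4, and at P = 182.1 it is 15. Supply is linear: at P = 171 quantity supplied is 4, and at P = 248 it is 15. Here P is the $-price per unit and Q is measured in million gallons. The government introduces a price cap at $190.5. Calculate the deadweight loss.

$21.14 million

Demand slope = (182.1 − 221.7)/(15 − 4) = −3.6, so P = 236.1 − 3.6Q.
Supply slope = (248 − 171)/(15 − 4) = 7, so P = 143 + 7Q.
Competitive equilibrium: 236.1 − 3.6Q = 143 + 7Q → Q* = 8.783, P* = 204.4811.
At the ceiling P = 190.5, quantity supplied = (190.5 − 143)/7 = 6.7857.
Willingness to pay at Q' = 6.7857: 236.1 − 3.6·6.7857 = 211.6715.
ΔQ = 8.783 − 6.7857 = 1.9973; wedge = 211.6715 − 190.5 = 21.1715.
Welfare loss = ½ × 1.9973 × 21.1715 = $21.14 million.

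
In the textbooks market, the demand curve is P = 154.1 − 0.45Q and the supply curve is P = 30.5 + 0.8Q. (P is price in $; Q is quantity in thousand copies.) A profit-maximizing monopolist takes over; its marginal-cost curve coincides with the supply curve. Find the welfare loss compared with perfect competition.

$428.18 thousand

Competitive equilibrium: 154.1 − 0.45Q = 30.5 + 0.8Q → Q* = 98.88, P* = 109.604.
Marginal revenue: MR = 154.1 − 0.9Q. Set MR = MC: 154.1 − 0.9Q = 30.5 + 0.8Q → Q_m = 72.7059.
Price P_m = 154.1 − 0.45·72.7059 = 121.3823; MC(Q_m) = 30.5 + 0.8·72.7059 = 88.6647.
Competitive Q* = 98.88, so ΔQ = 26.1741; wedge = 121.3823 − 88.6647 = 32.7176.
Welfare loss = ½ × 26.1741 × 32.7176 = $428.18 thousand.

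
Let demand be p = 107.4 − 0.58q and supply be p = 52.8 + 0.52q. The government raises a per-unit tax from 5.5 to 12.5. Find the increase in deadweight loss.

Competitive equilibrium: 107.4 − 0.58q = 52.8 + 0.52q → q* = 49.6364, p* = 78.6109.
For a per-unit tax t: Δq = t/1.1, so DWL = ½·t·(t/1.1) = t²/2.2.
At t = 5.5: DWL = 13.75. At t = 12.5: DWL = 71.023.
Increase = 71.023 − 13.75 = 57.27.

57.27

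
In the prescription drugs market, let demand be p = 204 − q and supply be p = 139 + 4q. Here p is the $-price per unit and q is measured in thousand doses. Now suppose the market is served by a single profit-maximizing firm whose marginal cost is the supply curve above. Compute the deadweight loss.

Competitive equilibrium: 204 − q = 139 + 4q → q* = 13, p* = 191.
Marginal revenue: MR = 204 − 2q. Set MR = MC: 204 − 2q = 139 + 4q → q_m = 10.8333.
Price p_m = 204 − 1·10.8333 = 193.1667; MC(q_m) = 139 + 4·10.8333 = 182.3332.
Competitive q* = 13, so Δq = 2.1667; wedge = 193.1667 − 182.3332 = 10.8335.
DWL = ½ × 2.1667 × 10.8335 = $11.74 thousand.

$11.74 thousand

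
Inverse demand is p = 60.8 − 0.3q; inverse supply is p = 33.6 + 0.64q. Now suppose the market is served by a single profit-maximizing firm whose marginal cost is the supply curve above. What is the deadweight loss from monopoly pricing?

Competitive equilibrium: 60.8 − 0.3q = 33.6 + 0.64q → q* = 28.9362, p* = 52.1191.
Marginal revenue: MR = 60.8 − 0.6q. Set MR = MC: 60.8 − 0.6q = 33.6 + 0.64q → q_m = 21.9355.
Price p_m = 60.8 − 0.3·21.9355 = 54.2194; MC(q_m) = 33.6 + 0.64·21.9355 = 47.6387.
Competitive q* = 28.9362, so Δq = 7.0007; wedge = 54.2194 − 47.6387 = 6.5807.
Welfare loss = ½ × 7.0007 × 6.5807 = 23.03.

23.03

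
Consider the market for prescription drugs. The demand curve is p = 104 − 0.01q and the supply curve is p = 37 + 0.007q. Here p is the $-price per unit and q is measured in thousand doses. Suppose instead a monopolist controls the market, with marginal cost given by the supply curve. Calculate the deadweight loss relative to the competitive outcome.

Competitive equilibrium: 104 − 0.01q = 37 + 0.007q → q* = 3941.17647, p* = 64.58824.
Marginal revenue: MR = 104 − 0.02q. Set MR = MC: 104 − 0.02q = 37 + 0.007q → q_m = 2481.48148.
Price p_m = 104 − 0.01·2481.48148 = 79.18519; MC(q_m) = 37 + 0.007·2481.48148 = 54.37037.
Competitive q* = 3941.17647, so Δq = 1459.69499; wedge = 79.18519 − 54.37037 = 24.81482.
Deadweight loss = ½ × 1459.69499 × 24.81482 = $18111.03 thousand.

$18111.03 thousand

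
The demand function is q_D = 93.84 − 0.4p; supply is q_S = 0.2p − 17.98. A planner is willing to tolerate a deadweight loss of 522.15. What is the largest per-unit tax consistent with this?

88.5

In inverse form: demand p = 234.6 − 2.5q, supply p = 89.9 + 5q.
Competitive equilibrium: 234.6 − 2.5q = 89.9 + 5q → q* = 19.2933, p* = 186.3667.
A tax t gives Δq = t/7.5 and wedge t, so DWL = t²/15.
t²/15 = 522.15 → t² = 7832.25 → t = 88.5.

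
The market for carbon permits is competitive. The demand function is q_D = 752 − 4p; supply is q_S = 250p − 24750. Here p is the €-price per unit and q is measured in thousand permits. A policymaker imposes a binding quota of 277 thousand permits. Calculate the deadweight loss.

€684.10 thousand

In inverse form: demand p = 188 − 0.25q, supply p = 99 + 0.004q.
Competitive equilibrium: 188 − 0.25q = 99 + 0.004q → q* = 350.3937, p* = 100.4016.
At q = 277: demand price = 188 − 0.25·277 = 118.75; supply price = 99 + 0.004·277 = 100.108.
Δq = 350.3937 − 277 = 73.3937; wedge = 118.75 − 100.108 = 18.642.
The triangle = ½ × 73.3937 × 18.642 = €684.10 thousand.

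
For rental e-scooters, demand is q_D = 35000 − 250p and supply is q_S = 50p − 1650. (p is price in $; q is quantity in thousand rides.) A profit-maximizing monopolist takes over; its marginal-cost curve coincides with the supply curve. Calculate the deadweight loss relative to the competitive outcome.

In inverse form: demand p = 140 − 0.004q, supply p = 33 + 0.02q.
Competitive equilibrium: 140 − 0.004q = 33 + 0.02q → q* = 4458.3333, p* = 122.1667.
Marginal revenue: MR = 140 − 0.008q. Set MR = MC: 140 − 0.008q = 33 + 0.02q → q_m = 3821.4286.
Price p_m = 140 − 0.004·3821.4286 = 124.7143; MC(q_m) = 33 + 0.02·3821.4286 = 109.4286.
Competitive q* = 4458.3333, so Δq = 636.9047; wedge = 124.7143 − 109.4286 = 15.2857.
Deadweight loss = ½ × 636.9047 × 15.2857 = $4867.77 thousand.

$4867.77 thousand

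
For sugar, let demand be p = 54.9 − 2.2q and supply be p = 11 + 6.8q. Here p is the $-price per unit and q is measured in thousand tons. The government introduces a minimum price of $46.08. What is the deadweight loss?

$3.40 thousand

Competitive equilibrium: 54.9 − 2.2q = 11 + 6.8q → q* = 4.8778, p* = 44.1689.
At the floor p = 46.08, quantity demanded = (54.9 − 46.08)/2.2 = 4.0091.
Sellers' marginal cost at q' = 4.0091: 11 + 6.8·4.0091 = 38.2619.
Δq = 4.8778 − 4.0091 = 0.8687; wedge = 46.08 − 38.2619 = 7.8181.
DWL = ½ × 0.8687 × 7.8181 = $3.40 thousand.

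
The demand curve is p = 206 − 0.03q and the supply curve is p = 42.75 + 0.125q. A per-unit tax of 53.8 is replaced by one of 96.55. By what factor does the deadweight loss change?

3.221

Competitive equilibrium: 206 − 0.03q = 42.75 + 0.125q → q* = 1053.2258, p* = 174.4032.
For a per-unit tax t: Δq = t/0.155, so DWL = ½·t·(t/0.155) = t²/0.31.
At t = 53.8: DWL = 9336.903. At t = 96.55: DWL = 30070.653.
Ratio = (96.55/53.8)² = 3.221.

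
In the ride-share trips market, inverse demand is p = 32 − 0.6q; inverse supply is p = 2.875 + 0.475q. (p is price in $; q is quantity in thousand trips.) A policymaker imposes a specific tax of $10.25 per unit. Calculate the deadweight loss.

$48.87 thousand

Competitive equilibrium: 32 − 0.6q = 2.875 + 0.475q → q* = 27.093, p* = 15.7442.
With the tax, the buyer price exceeds the seller price by 10.25: (32 − 0.6q) − (2.875 + 0.475q) = 10.25 → q' = 17.5581.
Δq = 27.093 − 17.5581 = 9.5349; the wedge equals the tax, 10.25.
Deadweight loss = ½ × 9.5349 × 10.25 = $48.87 thousand.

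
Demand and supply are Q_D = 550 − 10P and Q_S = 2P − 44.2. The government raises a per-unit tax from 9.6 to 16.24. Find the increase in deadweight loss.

In inverse form: demand P = 55 − 0.1Q, supply P = 22.1 + 0.5Q.
Competitive equilibrium: 55 − 0.1Q = 22.1 + 0.5Q → Q* = 54.8333, P* = 49.5167.
For a per-unit tax t: ΔQ = t/0.6, so DWL = ½·t·(t/0.6) = t²/1.2.
At t = 9.6: DWL = 76.8. At t = 16.24: DWL = 219.781.
Increase = 219.781 − 76.8 = 142.98.

142.98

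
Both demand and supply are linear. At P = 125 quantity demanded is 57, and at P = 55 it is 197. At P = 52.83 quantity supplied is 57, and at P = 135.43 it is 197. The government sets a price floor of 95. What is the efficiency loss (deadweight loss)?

21.02

Demand slope = (55 − 125)/(197 − 57) = −0.5, so P = 153.5 − 0.5Q.
Supply slope = (135.43 − 52.83)/(197 − 57) = 0.59, so P = 19.2 + 0.59Q.
Competitive equilibrium: 153.5 − 0.5Q = 19.2 + 0.59Q → Q* = 123.211, P* = 91.8945.
At the floor P = 95, quantity demanded = (153.5 − 95)/0.5 = 117.
Sellers' marginal cost at Q' = 117: 19.2 + 0.59·117 = 88.23.
ΔQ = 123.211 − 117 = 6.211; wedge = 95 − 88.23 = 6.77.
The triangle = ½ × 6.211 × 6.77 = 21.02.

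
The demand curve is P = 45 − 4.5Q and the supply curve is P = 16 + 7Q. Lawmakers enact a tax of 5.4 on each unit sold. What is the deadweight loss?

Competitive equilibrium: 45 − 4.5Q = 16 + 7Q → Q* = 2.5217, P* = 33.6522.
With the tax, the buyer price exceeds the seller price by 5.4: (45 − 4.5Q) − (16 + 7Q) = 5.4 → Q' = 2.0522.
ΔQ = 2.5217 − 2.0522 = 0.4695; the wedge equals the tax, 5.4.
DWL = ½ × 0.4695 × 5.4 = 1.27.

1.27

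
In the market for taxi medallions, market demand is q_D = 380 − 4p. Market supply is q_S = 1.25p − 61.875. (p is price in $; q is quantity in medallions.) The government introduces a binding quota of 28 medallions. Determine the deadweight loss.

$123.43

In inverse form: demand p = 95 − 0.25q, supply p = 49.5 + 0.8q.
Competitive equilibrium: 95 − 0.25q = 49.5 + 0.8q → q* = 43.3333, p* = 84.1667.
At q = 28: demand price = 95 − 0.25·28 = 88; supply price = 49.5 + 0.8·28 = 71.9.
Δq = 43.3333 − 28 = 15.3333; wedge = 88 − 71.9 = 16.1.
DWL = ½ × 15.3333 × 16.1 = $123.43.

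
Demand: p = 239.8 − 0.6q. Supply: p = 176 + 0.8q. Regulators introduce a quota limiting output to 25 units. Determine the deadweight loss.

296.23

Competitive equilibrium: 239.8 − 0.6q = 176 + 0.8q → q* = 45.5714, p* = 212.4571.
At q = 25: demand price = 239.8 − 0.6·25 = 224.8; supply price = 176 + 0.8·25 = 196.
Δq = 45.5714 − 25 = 20.5714; wedge = 224.8 − 196 = 28.8.
Deadweight loss = ½ × 20.5714 × 28.8 = 296.23.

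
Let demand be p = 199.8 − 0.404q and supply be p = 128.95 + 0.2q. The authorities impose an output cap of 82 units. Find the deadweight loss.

Competitive equilibrium: 199.8 − 0.404q = 128.95 + 0.2q → q* = 117.3013, p* = 152.4103.
At q = 82: demand price = 199.8 − 0.404·82 = 166.672; supply price = 128.95 + 0.2·82 = 145.35.
Δq = 117.3013 − 82 = 35.3013; wedge = 166.672 − 145.35 = 21.322.
Welfare loss = ½ × 35.3013 × 21.322 = 376.35.

376.35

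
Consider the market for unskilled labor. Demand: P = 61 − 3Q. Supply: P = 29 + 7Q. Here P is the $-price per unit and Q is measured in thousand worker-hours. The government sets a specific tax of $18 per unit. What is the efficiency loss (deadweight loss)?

Competitive equilibrium: 61 − 3Q = 29 + 7Q → Q* = 3.2, P* = 51.4.
With the tax, the buyer price exceeds the seller price by 18: (61 − 3Q) − (29 + 7Q) = 18 → Q' = 1.4.
ΔQ = 3.2 − 1.4 = 1.8; the wedge equals the tax, 18.
Welfare loss = ½ × 1.8 × 18 = $16.20 thousand.

$16.20 thousand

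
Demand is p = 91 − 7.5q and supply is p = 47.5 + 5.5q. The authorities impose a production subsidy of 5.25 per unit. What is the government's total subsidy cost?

Competitive equilibrium: 91 − 7.5q = 47.5 + 5.5q → q* = 3.3462, p* = 65.9038.
The subsidy lowers effective supply by 5.25: p = 42.25 + 5.5q.
New quantity: 91 − 7.5q = 42.25 + 5.5q → q' = 3.75.
Total subsidy cost = 5.25 × 3.75 = 19.69.

19.69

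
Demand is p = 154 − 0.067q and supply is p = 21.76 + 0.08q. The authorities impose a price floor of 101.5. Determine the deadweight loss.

989.18

Competitive equilibrium: 154 − 0.067q = 21.76 + 0.08q → q* = 899.5918, p* = 93.7273.
At the floor p = 101.5, quantity demanded = (154 − 101.5)/0.067 = 783.5821.
Sellers' marginal cost at q' = 783.5821: 21.76 + 0.08·783.5821 = 84.4466.
Δq = 899.5918 − 783.5821 = 116.0097; wedge = 101.5 − 84.4466 = 17.0534.
Deadweight loss = ½ × 116.0097 × 17.0534 = 989.18.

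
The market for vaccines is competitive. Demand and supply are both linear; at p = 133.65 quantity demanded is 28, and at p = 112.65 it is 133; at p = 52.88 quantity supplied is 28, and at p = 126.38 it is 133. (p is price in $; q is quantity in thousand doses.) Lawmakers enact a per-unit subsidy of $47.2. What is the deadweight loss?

$1237.69 thousand

Demand slope = (112.65 − 133.65)/(133 − 28) = −0.2, so p = 139.25 − 0.2q.
Supply slope = (126.38 − 52.88)/(133 − 28) = 0.7, so p = 33.28 + 0.7q.
Competitive equilibrium: 139.25 − 0.2q = 33.28 + 0.7q → q* = 117.7444, p* = 115.7011.
The subsidy lowers effective supply by 47.2: p = 0.7q − 13.92.
New quantity: 139.25 − 0.2q = 0.7q − 13.92 → q' = 170.1889.
Overproduction Δq = 170.1889 − 117.7444 = 52.4445; wedge = subsidy = 47.2.
DWL = ½ × 52.4445 × 47.2 = $1237.69 thousand.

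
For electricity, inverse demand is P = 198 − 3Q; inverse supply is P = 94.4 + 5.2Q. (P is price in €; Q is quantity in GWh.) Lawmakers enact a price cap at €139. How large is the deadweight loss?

Competitive equilibrium: 198 − 3Q = 94.4 + 5.2Q → Q* = 12.6341, P* = 160.0976.
At the ceiling P = 139, quantity supplied = (139 − 94.4)/5.2 = 8.5769.
Willingness to pay at Q' = 8.5769: 198 − 3·8.5769 = 172.2693.
ΔQ = 12.6341 − 8.5769 = 4.0572; wedge = 172.2693 − 139 = 33.2693.
The triangle = ½ × 4.0572 × 33.2693 = €67.49.

€67.49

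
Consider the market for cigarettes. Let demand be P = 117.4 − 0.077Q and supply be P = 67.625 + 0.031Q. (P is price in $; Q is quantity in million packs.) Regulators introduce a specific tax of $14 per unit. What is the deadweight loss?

$907.41 million

Competitive equilibrium: 117.4 − 0.077Q = 67.625 + 0.031Q → Q* = 460.8796, P* = 81.9123.
With the tax, the buyer price exceeds the seller price by 14: (117.4 − 0.077Q) − (67.625 + 0.031Q) = 14 → Q' = 331.25.
ΔQ = 460.8796 − 331.25 = 129.6296; the wedge equals the tax, 14.
Welfare loss = ½ × 129.6296 × 14 = $907.41 million.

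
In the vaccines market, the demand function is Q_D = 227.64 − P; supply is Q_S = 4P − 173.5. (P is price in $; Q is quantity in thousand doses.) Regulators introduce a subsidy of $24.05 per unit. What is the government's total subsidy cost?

In inverse form: demand P = 227.64 − Q, supply P = 43.375 + 0.25Q.
Competitive equilibrium: 227.64 − Q = 43.375 + 0.25Q → Q* = 147.412, P* = 80.228.
The subsidy lowers effective supply by 24.05: P = 19.325 + 0.25Q.
New quantity: 227.64 − Q = 19.325 + 0.25Q → Q' = 166.652.
Total subsidy cost = 24.05 × 166.652 = $4007.98 thousand.

$4007.98 thousand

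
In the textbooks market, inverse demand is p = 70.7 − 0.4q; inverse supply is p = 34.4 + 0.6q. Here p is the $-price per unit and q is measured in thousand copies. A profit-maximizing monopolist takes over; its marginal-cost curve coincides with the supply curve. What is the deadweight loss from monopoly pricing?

$53.78 thousand

Competitive equilibrium: 70.7 − 0.4q = 34.4 + 0.6q → q* = 36.3, p* = 56.18.
Marginal revenue: MR = 70.7 − 0.8q. Set MR = MC: 70.7 − 0.8q = 34.4 + 0.6q → q_m = 25.9286.
Price p_m = 70.7 − 0.4·25.9286 = 60.3286; MC(q_m) = 34.4 + 0.6·25.9286 = 49.9572.
Competitive q* = 36.3, so Δq = 10.3714; wedge = 60.3286 − 49.9572 = 10.3714.
The triangle = ½ × 10.3714 × 10.3714 = $53.78 thousand.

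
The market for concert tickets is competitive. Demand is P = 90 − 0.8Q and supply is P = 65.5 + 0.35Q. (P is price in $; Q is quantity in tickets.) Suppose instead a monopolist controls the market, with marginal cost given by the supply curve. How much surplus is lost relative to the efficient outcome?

Competitive equilibrium: 90 − 0.8Q = 65.5 + 0.35Q → Q* = 21.3043, P* = 72.9565.
Marginal revenue: MR = 90 − 1.6Q. Set MR = MC: 90 − 1.6Q = 65.5 + 0.35Q → Q_m = 12.5641.
Price P_m = 90 − 0.8·12.5641 = 79.9487; MC(Q_m) = 65.5 + 0.35·12.5641 = 69.8974.
Competitive Q* = 21.3043, so ΔQ = 8.7402; wedge = 79.9487 − 69.8974 = 10.0513.
DWL = ½ × 8.7402 × 10.0513 = $43.93.

$43.93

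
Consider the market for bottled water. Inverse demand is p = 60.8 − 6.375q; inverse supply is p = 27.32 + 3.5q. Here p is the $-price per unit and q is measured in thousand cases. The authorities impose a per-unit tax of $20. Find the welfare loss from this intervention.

Competitive equilibrium: 60.8 − 6.375q = 27.32 + 3.5q → q* = 3.3904, p* = 39.1863.
With the tax, the buyer price exceeds the seller price by 20: (60.8 − 6.375q) − (27.32 + 3.5q) = 20 → q' = 1.3651.
Δq = 3.3904 − 1.3651 = 2.0253; the wedge equals the tax, 20.
DWL = ½ × 2.0253 × 20 = $20.25 thousand.

$20.25 thousand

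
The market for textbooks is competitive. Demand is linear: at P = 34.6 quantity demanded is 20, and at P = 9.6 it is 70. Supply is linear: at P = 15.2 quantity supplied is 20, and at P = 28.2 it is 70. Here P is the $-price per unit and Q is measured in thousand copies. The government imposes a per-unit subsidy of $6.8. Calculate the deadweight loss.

$30.42 thousand

Demand slope = (9.6 − 34.6)/(70 − 20) = −0.5, so P = 44.6 − 0.5Q.
Supply slope = (28.2 − 15.2)/(70 − 20) = 0.26, so P = 10 + 0.26Q.
Competitive equilibrium: 44.6 − 0.5Q = 10 + 0.26Q → Q* = 45.5263, P* = 21.8368.
The subsidy lowers effective supply by 6.8: P = 3.2 + 0.26Q.
New quantity: 44.6 − 0.5Q = 3.2 + 0.26Q → Q' = 54.4737.
Overproduction ΔQ = 54.4737 − 45.5263 = 8.9474; wedge = subsidy = 6.8.
The triangle = ½ × 8.9474 × 6.8 = $30.42 thousand.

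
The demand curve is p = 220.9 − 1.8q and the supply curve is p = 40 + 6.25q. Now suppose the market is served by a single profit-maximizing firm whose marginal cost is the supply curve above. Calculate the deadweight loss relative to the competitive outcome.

Competitive equilibrium: 220.9 − 1.8q = 40 + 6.25q → q* = 22.472, p* = 180.4503.
Marginal revenue: MR = 220.9 − 3.6q. Set MR = MC: 220.9 − 3.6q = 40 + 6.25q → q_m = 18.3655.
Price p_m = 220.9 − 1.8·18.3655 = 187.8421; MC(q_m) = 40 + 6.25·18.3655 = 154.7844.
Competitive q* = 22.472, so Δq = 4.1065; wedge = 187.8421 − 154.7844 = 33.0577.
The triangle = ½ × 4.1065 × 33.0577 = 67.88.

67.88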